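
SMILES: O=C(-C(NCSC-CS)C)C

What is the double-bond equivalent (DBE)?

1

Molecular formula from the SMILES: C7H15NOS2.
DoU = (2C + 2 + N − H − X)/2 = (2·7 + 2 + 1 − 15 − 0)/2 = 2/2 = 1.
(Structurally: 0 ring(s) + 1 π bond(s) = 1.)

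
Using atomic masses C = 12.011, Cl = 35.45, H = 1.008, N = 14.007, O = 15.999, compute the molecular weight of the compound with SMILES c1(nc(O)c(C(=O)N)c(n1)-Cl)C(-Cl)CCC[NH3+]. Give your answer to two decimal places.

Molecular formula: C9H13Cl2N4O2+.
M = 9×12.011 + 2×35.45 + 13×1.008 + 4×14.007 + 2×15.999 = 280.13 g/mol.

280.13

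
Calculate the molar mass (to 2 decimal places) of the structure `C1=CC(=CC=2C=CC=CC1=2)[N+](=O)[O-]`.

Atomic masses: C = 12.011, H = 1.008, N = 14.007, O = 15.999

Molecular formula: C10H7NO2.
M = 10×12.011 + 7×1.008 + 1×14.007 + 2×15.999 = 173.17 g/mol.

173.17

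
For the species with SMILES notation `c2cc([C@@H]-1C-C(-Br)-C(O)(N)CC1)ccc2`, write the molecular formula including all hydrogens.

C12H16BrNO

Heavy atoms from the SMILES: 1 Br, 12 C, 1 N, 1 O.
Implicit hydrogens by atom environment:
  5 × C (aromatic): 1 H each → 5
  3 × C: 2 H each → 6
  2 × C: 1 H each → 2
  1 × Br: no H
  1 × C: no H
  1 × C (aromatic): no H
  1 × N: 2 H
  1 × O: 1 H
  Total hydrogens = 16.
Molecular formula: C12H16BrNO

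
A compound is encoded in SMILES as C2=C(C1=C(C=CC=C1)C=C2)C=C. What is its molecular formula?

C12H10

Heavy atoms from the SMILES: 12 C.
Implicit hydrogens by atom environment:
  7 × C (aromatic): 1 H each → 7
  3 × C (aromatic): no H
  1 × C: 2 H
  1 × C: 1 H
  Total hydrogens = 10.
Molecular formula: C12H10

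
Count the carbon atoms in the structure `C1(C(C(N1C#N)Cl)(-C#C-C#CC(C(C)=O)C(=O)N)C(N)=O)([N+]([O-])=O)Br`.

13

The symbol for carbon appears 13 times in the SMILES. (Cl is a single chlorine, not C + l.)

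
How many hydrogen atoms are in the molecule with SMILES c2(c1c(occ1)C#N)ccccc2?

7

Hydrogens are implicit in SMILES; fill each atom to its normal valence:
  7 × C (aromatic): 1 H each → 7
  3 × C (aromatic): no H
  1 × C: no H
  1 × N: no H
  1 × O (aromatic): no H
  Total hydrogens = 7.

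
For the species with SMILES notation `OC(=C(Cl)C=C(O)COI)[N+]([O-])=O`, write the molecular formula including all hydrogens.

Heavy atoms from the SMILES: 5 C, 1 Cl, 1 I, 1 N, 5 O.
Implicit hydrogens by atom environment:
  3 × C: no H
  2 × O: 1 H each → 2
  2 × O: no H
  1 × C: 2 H
  1 × C: 1 H
  1 × Cl: no H
  1 × I: no H
  1 × N (charge +1): no H
  1 × O (charge -1): no H
  Total hydrogens = 5.
Molecular formula: C5H5ClINO5

C5H5ClINO5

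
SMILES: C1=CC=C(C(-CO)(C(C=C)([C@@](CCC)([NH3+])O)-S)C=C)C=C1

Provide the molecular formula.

C17H26NO2S+

Heavy atoms from the SMILES: 17 C, 1 N, 2 O, 1 S.
Implicit hydrogens by atom environment:
  5 × C: 2 H each → 10
  5 × C (aromatic): 1 H each → 5
  3 × C: no H
  2 × C: 1 H each → 2
  2 × O: 1 H each → 2
  1 × C: 3 H
  1 × C (aromatic): no H
  1 × N (charge +1): 3 H
  1 × S: 1 H
  Total hydrogens = 26.
Net charge +1.
Molecular formula: C17H26NO2S+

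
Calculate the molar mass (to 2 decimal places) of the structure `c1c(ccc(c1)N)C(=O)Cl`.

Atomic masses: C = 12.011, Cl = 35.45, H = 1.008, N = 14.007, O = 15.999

Molecular formula: C7H6ClNO.
M = 7×12.011 + 1×35.45 + 6×1.008 + 1×14.007 + 1×15.999 = 155.58 g/mol.

155.58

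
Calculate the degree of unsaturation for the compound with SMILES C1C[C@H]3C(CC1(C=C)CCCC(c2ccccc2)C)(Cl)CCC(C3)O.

Molecular formula from the SMILES: C23H33ClO.
DoU = (2C + 2 + N − H − X)/2 = (2·23 + 2 + 0 − 33 − 1)/2 = 14/2 = 7.
(Structurally: 3 ring(s) + 4 π bond(s) = 7.)

7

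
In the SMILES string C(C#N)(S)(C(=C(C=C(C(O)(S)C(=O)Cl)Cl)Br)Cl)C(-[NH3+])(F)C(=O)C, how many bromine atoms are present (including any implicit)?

1

The symbol for bromine appears 1 time in the SMILES.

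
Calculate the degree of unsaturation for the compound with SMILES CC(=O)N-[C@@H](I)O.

1

Molecular formula from the SMILES: C3H6INO2.
DoU = (2C + 2 + N − H − X)/2 = (2·3 + 2 + 1 − 6 − 1)/2 = 2/2 = 1.
(Structurally: 0 ring(s) + 1 π bond(s) = 1.)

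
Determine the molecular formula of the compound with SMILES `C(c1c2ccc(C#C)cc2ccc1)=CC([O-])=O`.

C15H9O2-

Heavy atoms from the SMILES: 15 C, 2 O.
Implicit hydrogens by atom environment:
  6 × C (aromatic): 1 H each → 6
  4 × C (aromatic): no H
  3 × C: 1 H each → 3
  2 × C: no H
  1 × O: no H
  1 × O (charge -1): no H
  Total hydrogens = 9.
Net charge -1.
Molecular formula: C15H9O2-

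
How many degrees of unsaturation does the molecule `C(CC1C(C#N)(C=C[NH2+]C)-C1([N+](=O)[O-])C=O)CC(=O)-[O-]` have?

7

Molecular formula from the SMILES: C12H15N3O5.
DoU = (2C + 2 + N − H − X)/2 = (2·12 + 2 + 3 − 15 − 0)/2 = 14/2 = 7.
(Structurally: 1 ring(s) + 6 π bond(s) = 7.)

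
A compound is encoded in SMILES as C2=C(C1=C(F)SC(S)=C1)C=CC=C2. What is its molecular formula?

Heavy atoms from the SMILES: 10 C, 1 F, 2 S.
Implicit hydrogens by atom environment:
  6 × C (aromatic): 1 H each → 6
  4 × C (aromatic): no H
  1 × F: no H
  1 × S: 1 H
  1 × S (aromatic): no H
  Total hydrogens = 7.
Molecular formula: C10H7FS2

C10H7FS2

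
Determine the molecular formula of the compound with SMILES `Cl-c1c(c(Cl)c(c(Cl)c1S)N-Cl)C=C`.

C8H5Cl4NS

Heavy atoms from the SMILES: 8 C, 4 Cl, 1 N, 1 S.
Implicit hydrogens by atom environment:
  6 × C (aromatic): no H
  4 × Cl: no H
  1 × C: 2 H
  1 × C: 1 H
  1 × N: 1 H
  1 × S: 1 H
  Total hydrogens = 5.
Molecular formula: C8H5Cl4NS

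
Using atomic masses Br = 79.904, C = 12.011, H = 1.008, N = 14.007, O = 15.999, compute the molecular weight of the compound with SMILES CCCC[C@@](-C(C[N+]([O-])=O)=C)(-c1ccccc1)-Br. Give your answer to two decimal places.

312.21

Molecular formula: C14H18BrNO2.
M = 1×79.904 + 14×12.011 + 18×1.008 + 1×14.007 + 2×15.999 = 312.21 g/mol.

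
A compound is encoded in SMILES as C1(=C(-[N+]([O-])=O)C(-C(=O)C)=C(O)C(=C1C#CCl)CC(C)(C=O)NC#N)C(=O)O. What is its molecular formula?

Heavy atoms from the SMILES: 16 C, 1 Cl, 3 N, 7 O.
Implicit hydrogens by atom environment:
  6 × C (aromatic): no H
  6 × C: no H
  4 × O: no H
  2 × C: 3 H each → 6
  2 × O: 1 H each → 2
  1 × C: 2 H
  1 × C: 1 H
  1 × Cl: no H
  1 × N: 1 H
  1 × N (charge +1): no H
  1 × N: no H
  1 × O (charge -1): no H
  Total hydrogens = 12.
Molecular formula: C16H12ClN3O7

C16H12ClN3O7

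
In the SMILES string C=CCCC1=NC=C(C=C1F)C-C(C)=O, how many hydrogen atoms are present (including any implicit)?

Hydrogens are implicit in SMILES; fill each atom to its normal valence:
  4 × C: 2 H each → 8
  3 × C (aromatic): no H
  2 × C (aromatic): 1 H each → 2
  1 × C: 3 H
  1 × C: 1 H
  1 × C: no H
  1 × F: no H
  1 × N (aromatic): no H
  1 × O: no H
  Total hydrogens = 14.

14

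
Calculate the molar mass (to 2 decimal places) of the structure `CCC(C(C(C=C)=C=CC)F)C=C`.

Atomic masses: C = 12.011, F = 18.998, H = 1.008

180.27

Molecular formula: C12H17F.
M = 12×12.011 + 1×18.998 + 17×1.008 = 180.27 g/mol.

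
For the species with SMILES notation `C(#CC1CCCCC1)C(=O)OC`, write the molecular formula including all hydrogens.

C10H14O2

Heavy atoms from the SMILES: 10 C, 2 O.
Implicit hydrogens by atom environment:
  5 × C: 2 H each → 10
  3 × C: no H
  2 × O: no H
  1 × C: 3 H
  1 × C: 1 H
  Total hydrogens = 14.
Molecular formula: C10H14O2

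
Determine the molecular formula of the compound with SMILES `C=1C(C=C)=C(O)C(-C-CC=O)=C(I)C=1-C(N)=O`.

Heavy atoms from the SMILES: 12 C, 1 I, 1 N, 3 O.
Implicit hydrogens by atom environment:
  5 × C (aromatic): no H
  3 × C: 2 H each → 6
  2 × C: 1 H each → 2
  2 × O: no H
  1 × C (aromatic): 1 H
  1 × C: no H
  1 × I: no H
  1 × N: 2 H
  1 × O: 1 H
  Total hydrogens = 12.
Molecular formula: C12H12INO3

C12H12INO3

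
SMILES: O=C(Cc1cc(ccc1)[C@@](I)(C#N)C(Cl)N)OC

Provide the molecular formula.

C12H12ClIN2O2

Heavy atoms from the SMILES: 12 C, 1 Cl, 1 I, 2 N, 2 O.
Implicit hydrogens by atom environment:
  4 × C (aromatic): 1 H each → 4
  3 × C: no H
  2 × C (aromatic): no H
  2 × O: no H
  1 × C: 3 H
  1 × C: 2 H
  1 × C: 1 H
  1 × Cl: no H
  1 × I: no H
  1 × N: 2 H
  1 × N: no H
  Total hydrogens = 12.
Molecular formula: C12H12ClIN2O2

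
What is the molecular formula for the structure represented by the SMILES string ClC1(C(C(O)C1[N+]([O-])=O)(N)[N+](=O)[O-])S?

C4H6ClN3O5S

Heavy atoms from the SMILES: 4 C, 1 Cl, 3 N, 5 O, 1 S.
Implicit hydrogens by atom environment:
  2 × C: 1 H each → 2
  2 × C: no H
  2 × N (charge +1): no H
  2 × O: no H
  2 × O (charge -1): no H
  1 × Cl: no H
  1 × N: 2 H
  1 × O: 1 H
  1 × S: 1 H
  Total hydrogens = 6.
Molecular formula: C4H6ClN3O5S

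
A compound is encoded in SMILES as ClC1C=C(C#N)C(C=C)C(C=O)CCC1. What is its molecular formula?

Heavy atoms from the SMILES: 12 C, 1 Cl, 1 N, 1 O.
Implicit hydrogens by atom environment:
  6 × C: 1 H each → 6
  4 × C: 2 H each → 8
  2 × C: no H
  1 × Cl: no H
  1 × N: no H
  1 × O: no H
  Total hydrogens = 14.
Molecular formula: C12H14ClNO

C12H14ClNO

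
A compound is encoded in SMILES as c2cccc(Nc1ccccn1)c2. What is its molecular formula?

Heavy atoms from the SMILES: 11 C, 2 N.
Implicit hydrogens by atom environment:
  9 × C (aromatic): 1 H each → 9
  2 × C (aromatic): no H
  1 × N: 1 H
  1 × N (aromatic): no H
  Total hydrogens = 10.
Molecular formula: C11H10N2

C11H10N2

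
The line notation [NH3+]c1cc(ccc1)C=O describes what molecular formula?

Heavy atoms from the SMILES: 7 C, 1 N, 1 O.
Implicit hydrogens by atom environment:
  4 × C (aromatic): 1 H each → 4
  2 × C (aromatic): no H
  1 × C: 1 H
  1 × N (charge +1): 3 H
  1 × O: no H
  Total hydrogens = 8.
Net charge +1.
Molecular formula: C7H8NO+

C7H8NO+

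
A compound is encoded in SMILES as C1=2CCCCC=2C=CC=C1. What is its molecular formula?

Heavy atoms from the SMILES: 10 C.
Implicit hydrogens by atom environment:
  4 × C: 2 H each → 8
  4 × C (aromatic): 1 H each → 4
  2 × C (aromatic): no H
  Total hydrogens = 12.
Molecular formula: C10H12

C10H12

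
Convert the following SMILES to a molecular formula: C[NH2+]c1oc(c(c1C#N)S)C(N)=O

Heavy atoms from the SMILES: 7 C, 3 N, 2 O, 1 S.
Implicit hydrogens by atom environment:
  4 × C (aromatic): no H
  2 × C: no H
  1 × C: 3 H
  1 × N (charge +1): 2 H
  1 × N: 2 H
  1 × N: no H
  1 × O (aromatic): no H
  1 × O: no H
  1 × S: 1 H
  Total hydrogens = 8.
Net charge +1.
Molecular formula: C7H8N3O2S+

C7H8N3O2S+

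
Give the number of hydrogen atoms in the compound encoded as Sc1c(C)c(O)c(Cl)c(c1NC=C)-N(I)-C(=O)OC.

12

Hydrogens are implicit in SMILES; fill each atom to its normal valence:
  6 × C (aromatic): no H
  2 × C: 3 H each → 6
  2 × O: no H
  1 × C: 2 H
  1 × C: 1 H
  1 × C: no H
  1 × Cl: no H
  1 × I: no H
  1 × N: 1 H
  1 × N: no H
  1 × O: 1 H
  1 × S: 1 H
  Total hydrogens = 12.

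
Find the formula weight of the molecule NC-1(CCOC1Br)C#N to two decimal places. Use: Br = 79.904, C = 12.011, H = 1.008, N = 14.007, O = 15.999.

Molecular formula: C5H7BrN2O.
M = 1×79.904 + 5×12.011 + 7×1.008 + 2×14.007 + 1×15.999 = 191.03 g/mol.

191.03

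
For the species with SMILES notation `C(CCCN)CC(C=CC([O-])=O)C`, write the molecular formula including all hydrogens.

C10H18NO2-

Heavy atoms from the SMILES: 10 C, 1 N, 2 O.
Implicit hydrogens by atom environment:
  5 × C: 2 H each → 10
  3 × C: 1 H each → 3
  1 × C: 3 H
  1 × C: no H
  1 × N: 2 H
  1 × O: no H
  1 × O (charge -1): no H
  Total hydrogens = 18.
Net charge -1.
Molecular formula: C10H18NO2-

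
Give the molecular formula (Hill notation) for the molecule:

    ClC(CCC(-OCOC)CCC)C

Heavy atoms from the SMILES: 10 C, 1 Cl, 2 O.
Implicit hydrogens by atom environment:
  5 × C: 2 H each → 10
  3 × C: 3 H each → 9
  2 × C: 1 H each → 2
  2 × O: no H
  1 × Cl: no H
  Total hydrogens = 21.
Molecular formula: C10H21ClO2

C10H21ClO2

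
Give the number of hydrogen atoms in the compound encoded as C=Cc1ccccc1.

8

Hydrogens are implicit in SMILES; fill each atom to its normal valence:
  5 × C (aromatic): 1 H each → 5
  1 × C: 2 H
  1 × C: 1 H
  1 × C (aromatic): no H
  Total hydrogens = 8.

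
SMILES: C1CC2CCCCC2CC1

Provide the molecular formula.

C10H18

Heavy atoms from the SMILES: 10 C.
Implicit hydrogens by atom environment:
  8 × C: 2 H each → 16
  2 × C: 1 H each → 2
  Total hydrogens = 18.
Molecular formula: C10H18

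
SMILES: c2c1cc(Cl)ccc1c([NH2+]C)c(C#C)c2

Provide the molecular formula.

C13H11ClN+

Heavy atoms from the SMILES: 13 C, 1 Cl, 1 N.
Implicit hydrogens by atom environment:
  5 × C (aromatic): 1 H each → 5
  5 × C (aromatic): no H
  1 × C: 3 H
  1 × C: 1 H
  1 × C: no H
  1 × Cl: no H
  1 × N (charge +1): 2 H
  Total hydrogens = 11.
Net charge +1.
Molecular formula: C13H11ClN+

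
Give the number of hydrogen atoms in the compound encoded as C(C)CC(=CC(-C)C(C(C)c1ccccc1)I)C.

25

Hydrogens are implicit in SMILES; fill each atom to its normal valence:
  5 × C (aromatic): 1 H each → 5
  4 × C: 3 H each → 12
  4 × C: 1 H each → 4
  2 × C: 2 H each → 4
  1 × C: no H
  1 × C (aromatic): no H
  1 × I: no H
  Total hydrogens = 25.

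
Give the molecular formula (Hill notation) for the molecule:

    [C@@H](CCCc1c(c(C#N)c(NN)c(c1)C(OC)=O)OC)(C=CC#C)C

Heavy atoms from the SMILES: 19 C, 3 N, 3 O.
Implicit hydrogens by atom environment:
  5 × C (aromatic): no H
  4 × C: 1 H each → 4
  3 × C: 3 H each → 9
  3 × C: 2 H each → 6
  3 × C: no H
  3 × O: no H
  1 × C (aromatic): 1 H
  1 × N: 2 H
  1 × N: 1 H
  1 × N: no H
  Total hydrogens = 23.
Molecular formula: C19H23N3O3

C19H23N3O3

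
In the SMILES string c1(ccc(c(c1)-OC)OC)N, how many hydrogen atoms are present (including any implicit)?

11

Hydrogens are implicit in SMILES; fill each atom to its normal valence:
  3 × C (aromatic): 1 H each → 3
  3 × C (aromatic): no H
  2 × C: 3 H each → 6
  2 × O: no H
  1 × N: 2 H
  Total hydrogens = 11.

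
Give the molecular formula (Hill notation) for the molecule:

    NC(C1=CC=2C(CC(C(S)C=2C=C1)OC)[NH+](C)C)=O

Heavy atoms from the SMILES: 14 C, 2 N, 2 O, 1 S.
Implicit hydrogens by atom environment:
  3 × C: 3 H each → 9
  3 × C (aromatic): 1 H each → 3
  3 × C: 1 H each → 3
  3 × C (aromatic): no H
  2 × O: no H
  1 × C: 2 H
  1 × C: no H
  1 × N: 2 H
  1 × N (charge +1): 1 H
  1 × S: 1 H
  Total hydrogens = 21.
Net charge +1.
Molecular formula: C14H21N2O2S+

C14H21N2O2S+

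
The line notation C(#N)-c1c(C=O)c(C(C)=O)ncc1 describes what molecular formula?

C9H6N2O2

Heavy atoms from the SMILES: 9 C, 2 N, 2 O.
Implicit hydrogens by atom environment:
  3 × C (aromatic): no H
  2 × C (aromatic): 1 H each → 2
  2 × C: no H
  2 × O: no H
  1 × C: 3 H
  1 × C: 1 H
  1 × N (aromatic): no H
  1 × N: no H
  Total hydrogens = 6.
Molecular formula: C9H6N2O2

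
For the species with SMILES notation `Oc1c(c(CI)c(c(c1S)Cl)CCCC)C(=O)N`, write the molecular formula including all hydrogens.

C12H15ClINO2S

Heavy atoms from the SMILES: 12 C, 1 Cl, 1 I, 1 N, 2 O, 1 S.
Implicit hydrogens by atom environment:
  6 × C (aromatic): no H
  4 × C: 2 H each → 8
  1 × C: 3 H
  1 × C: no H
  1 × Cl: no H
  1 × I: no H
  1 × N: 2 H
  1 × O: 1 H
  1 × O: no H
  1 × S: 1 H
  Total hydrogens = 15.
Molecular formula: C12H15ClINO2S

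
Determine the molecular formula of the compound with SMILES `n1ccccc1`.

Heavy atoms from the SMILES: 5 C, 1 N.
Implicit hydrogens by atom environment:
  5 × C (aromatic): 1 H each → 5
  1 × N (aromatic): no H
  Total hydrogens = 5.
Molecular formula: C5H5N

C5H5N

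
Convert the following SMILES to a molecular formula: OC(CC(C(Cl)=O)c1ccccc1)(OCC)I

Heavy atoms from the SMILES: 12 C, 1 Cl, 1 I, 3 O.
Implicit hydrogens by atom environment:
  5 × C (aromatic): 1 H each → 5
  2 × C: 2 H each → 4
  2 × C: no H
  2 × O: no H
  1 × C: 3 H
  1 × C: 1 H
  1 × C (aromatic): no H
  1 × Cl: no H
  1 × I: no H
  1 × O: 1 H
  Total hydrogens = 14.
Molecular formula: C12H14ClIO3

C12H14ClIO3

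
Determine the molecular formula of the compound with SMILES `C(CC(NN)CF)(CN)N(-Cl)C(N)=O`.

C6H15ClFN5O

Heavy atoms from the SMILES: 6 C, 1 Cl, 1 F, 5 N, 1 O.
Implicit hydrogens by atom environment:
  3 × C: 2 H each → 6
  3 × N: 2 H each → 6
  2 × C: 1 H each → 2
  1 × C: no H
  1 × Cl: no H
  1 × F: no H
  1 × N: 1 H
  1 × N: no H
  1 × O: no H
  Total hydrogens = 15.
Molecular formula: C6H15ClFN5O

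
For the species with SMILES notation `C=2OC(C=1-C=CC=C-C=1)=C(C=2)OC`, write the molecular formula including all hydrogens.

C11H10O2

Heavy atoms from the SMILES: 11 C, 2 O.
Implicit hydrogens by atom environment:
  7 × C (aromatic): 1 H each → 7
  3 × C (aromatic): no H
  1 × C: 3 H
  1 × O (aromatic): no H
  1 × O: no H
  Total hydrogens = 10.
Molecular formula: C11H10O2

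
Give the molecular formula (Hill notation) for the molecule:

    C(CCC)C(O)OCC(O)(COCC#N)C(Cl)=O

Heavy atoms from the SMILES: 11 C, 1 Cl, 1 N, 5 O.
Implicit hydrogens by atom environment:
  6 × C: 2 H each → 12
  3 × C: no H
  3 × O: no H
  2 × O: 1 H each → 2
  1 × C: 3 H
  1 × C: 1 H
  1 × Cl: no H
  1 × N: no H
  Total hydrogens = 18.
Molecular formula: C11H18ClNO5

C11H18ClNO5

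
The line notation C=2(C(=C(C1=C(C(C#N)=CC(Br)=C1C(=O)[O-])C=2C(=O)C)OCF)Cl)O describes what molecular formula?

C15H7BrClFNO5-

Heavy atoms from the SMILES: 1 Br, 15 C, 1 Cl, 1 F, 1 N, 5 O.
Implicit hydrogens by atom environment:
  9 × C (aromatic): no H
  3 × C: no H
  3 × O: no H
  1 × Br: no H
  1 × C: 3 H
  1 × C: 2 H
  1 × C (aromatic): 1 H
  1 × Cl: no H
  1 × F: no H
  1 × N: no H
  1 × O: 1 H
  1 × O (charge -1): no H
  Total hydrogens = 7.
Net charge -1.
Molecular formula: C15H7BrClFNO5-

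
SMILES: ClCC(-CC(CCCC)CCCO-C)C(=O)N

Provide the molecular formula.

C13H26ClNO2

Heavy atoms from the SMILES: 13 C, 1 Cl, 1 N, 2 O.
Implicit hydrogens by atom environment:
  8 × C: 2 H each → 16
  2 × C: 3 H each → 6
  2 × C: 1 H each → 2
  2 × O: no H
  1 × C: no H
  1 × Cl: no H
  1 × N: 2 H
  Total hydrogens = 26.
Molecular formula: C13H26ClNO2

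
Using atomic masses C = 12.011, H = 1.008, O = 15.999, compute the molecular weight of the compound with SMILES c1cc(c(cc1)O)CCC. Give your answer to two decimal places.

136.19

Molecular formula: C9H12O.
M = 9×12.011 + 12×1.008 + 1×15.999 = 136.19 g/mol.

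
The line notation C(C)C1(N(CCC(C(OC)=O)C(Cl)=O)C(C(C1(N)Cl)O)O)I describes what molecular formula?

Heavy atoms from the SMILES: 12 C, 2 Cl, 1 I, 2 N, 5 O.
Implicit hydrogens by atom environment:
  4 × C: no H
  3 × C: 2 H each → 6
  3 × C: 1 H each → 3
  3 × O: no H
  2 × C: 3 H each → 6
  2 × Cl: no H
  2 × O: 1 H each → 2
  1 × I: no H
  1 × N: 2 H
  1 × N: no H
  Total hydrogens = 19.
Molecular formula: C12H19Cl2IN2O5

C12H19Cl2IN2O5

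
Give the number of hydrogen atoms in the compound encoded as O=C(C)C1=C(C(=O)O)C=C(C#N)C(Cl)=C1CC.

Hydrogens are implicit in SMILES; fill each atom to its normal valence:
  5 × C (aromatic): no H
  3 × C: no H
  2 × C: 3 H each → 6
  2 × O: no H
  1 × C: 2 H
  1 × C (aromatic): 1 H
  1 × Cl: no H
  1 × N: no H
  1 × O: 1 H
  Total hydrogens = 10.

10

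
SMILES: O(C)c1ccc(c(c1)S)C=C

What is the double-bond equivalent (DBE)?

5

Molecular formula from the SMILES: C9H10OS.
DoU = (2C + 2 + N − H − X)/2 = (2·9 + 2 + 0 − 10 − 0)/2 = 10/2 = 5.
(Structurally: 1 ring(s) + 4 π bond(s) = 5.)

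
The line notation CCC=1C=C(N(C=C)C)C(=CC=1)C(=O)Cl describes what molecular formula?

Heavy atoms from the SMILES: 12 C, 1 Cl, 1 N, 1 O.
Implicit hydrogens by atom environment:
  3 × C (aromatic): 1 H each → 3
  3 × C (aromatic): no H
  2 × C: 3 H each → 6
  2 × C: 2 H each → 4
  1 × C: 1 H
  1 × C: no H
  1 × Cl: no H
  1 × N: no H
  1 × O: no H
  Total hydrogens = 14.
Molecular formula: C12H14ClNO

C12H14ClNO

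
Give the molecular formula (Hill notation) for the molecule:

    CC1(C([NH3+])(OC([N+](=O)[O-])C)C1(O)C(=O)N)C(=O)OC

C9H16N3O7+

Heavy atoms from the SMILES: 9 C, 3 N, 7 O.
Implicit hydrogens by atom environment:
  5 × C: no H
  5 × O: no H
  3 × C: 3 H each → 9
  1 × C: 1 H
  1 × N (charge +1): 3 H
  1 × N: 2 H
  1 × N (charge +1): no H
  1 × O: 1 H
  1 × O (charge -1): no H
  Total hydrogens = 16.
Net charge +1.
Molecular formula: C9H16N3O7+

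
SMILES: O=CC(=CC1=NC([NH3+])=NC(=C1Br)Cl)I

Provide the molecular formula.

C7H5BrClIN3O+

Heavy atoms from the SMILES: 1 Br, 7 C, 1 Cl, 1 I, 3 N, 1 O.
Implicit hydrogens by atom environment:
  4 × C (aromatic): no H
  2 × C: 1 H each → 2
  2 × N (aromatic): no H
  1 × Br: no H
  1 × C: no H
  1 × Cl: no H
  1 × I: no H
  1 × N (charge +1): 3 H
  1 × O: no H
  Total hydrogens = 5.
Net charge +1.
Molecular formula: C7H5BrClIN3O+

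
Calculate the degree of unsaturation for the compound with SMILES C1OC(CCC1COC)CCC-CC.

1

Molecular formula from the SMILES: C12H24O2.
DoU = (2C + 2 + N − H − X)/2 = (2·12 + 2 + 0 − 24 − 0)/2 = 2/2 = 1.
(Structurally: 1 ring(s) + 0 π bond(s) = 1.)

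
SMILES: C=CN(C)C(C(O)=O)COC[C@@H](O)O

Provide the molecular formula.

C8H15NO5

Heavy atoms from the SMILES: 8 C, 1 N, 5 O.
Implicit hydrogens by atom environment:
  3 × C: 2 H each → 6
  3 × C: 1 H each → 3
  3 × O: 1 H each → 3
  2 × O: no H
  1 × C: 3 H
  1 × C: no H
  1 × N: no H
  Total hydrogens = 15.
Molecular formula: C8H15NO5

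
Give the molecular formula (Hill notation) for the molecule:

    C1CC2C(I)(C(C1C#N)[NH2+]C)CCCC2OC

C13H22IN2O+

Heavy atoms from the SMILES: 13 C, 1 I, 2 N, 1 O.
Implicit hydrogens by atom environment:
  5 × C: 2 H each → 10
  4 × C: 1 H each → 4
  2 × C: 3 H each → 6
  2 × C: no H
  1 × I: no H
  1 × N (charge +1): 2 H
  1 × N: no H
  1 × O: no H
  Total hydrogens = 22.
Net charge +1.
Molecular formula: C13H22IN2O+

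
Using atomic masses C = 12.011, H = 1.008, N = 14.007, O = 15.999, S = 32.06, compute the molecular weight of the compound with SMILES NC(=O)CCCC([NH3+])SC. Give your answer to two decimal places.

163.26

Molecular formula: C6H15N2OS+.
M = 6×12.011 + 15×1.008 + 2×14.007 + 1×15.999 + 1×32.06 = 163.26 g/mol.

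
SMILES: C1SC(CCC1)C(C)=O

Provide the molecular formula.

C7H12OS

Heavy atoms from the SMILES: 7 C, 1 O, 1 S.
Implicit hydrogens by atom environment:
  4 × C: 2 H each → 8
  1 × C: 3 H
  1 × C: 1 H
  1 × C: no H
  1 × O: no H
  1 × S: no H
  Total hydrogens = 12.
Molecular formula: C7H12OS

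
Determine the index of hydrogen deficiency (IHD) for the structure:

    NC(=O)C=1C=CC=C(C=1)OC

5

Molecular formula from the SMILES: C8H9NO2.
DoU = (2C + 2 + N − H − X)/2 = (2·8 + 2 + 1 − 9 − 0)/2 = 10/2 = 5.
(Structurally: 1 ring(s) + 4 π bond(s) = 5.)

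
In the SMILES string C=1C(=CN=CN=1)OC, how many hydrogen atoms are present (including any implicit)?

Hydrogens are implicit in SMILES; fill each atom to its normal valence:
  3 × C (aromatic): 1 H each → 3
  2 × N (aromatic): no H
  1 × C: 3 H
  1 × C (aromatic): no H
  1 × O: no H
  Total hydrogens = 6.

6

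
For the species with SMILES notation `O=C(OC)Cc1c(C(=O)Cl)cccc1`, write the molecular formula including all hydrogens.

Heavy atoms from the SMILES: 10 C, 1 Cl, 3 O.
Implicit hydrogens by atom environment:
  4 × C (aromatic): 1 H each → 4
  3 × O: no H
  2 × C (aromatic): no H
  2 × C: no H
  1 × C: 3 H
  1 × C: 2 H
  1 × Cl: no H
  Total hydrogens = 9.
Molecular formula: C10H9ClO3

C10H9ClO3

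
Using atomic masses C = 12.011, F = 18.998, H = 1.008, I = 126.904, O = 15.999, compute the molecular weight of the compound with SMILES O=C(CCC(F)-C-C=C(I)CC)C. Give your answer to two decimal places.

298.14

Molecular formula: C10H16FIO.
M = 10×12.011 + 1×18.998 + 16×1.008 + 1×126.904 + 1×15.999 = 298.14 g/mol.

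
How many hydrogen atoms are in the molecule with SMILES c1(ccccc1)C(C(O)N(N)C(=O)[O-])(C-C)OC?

Hydrogens are implicit in SMILES; fill each atom to its normal valence:
  5 × C (aromatic): 1 H each → 5
  2 × C: 3 H each → 6
  2 × C: no H
  2 × O: no H
  1 × C: 2 H
  1 × C: 1 H
  1 × C (aromatic): no H
  1 × N: 2 H
  1 × N: no H
  1 × O: 1 H
  1 × O (charge -1): no H
  Total hydrogens = 17.

17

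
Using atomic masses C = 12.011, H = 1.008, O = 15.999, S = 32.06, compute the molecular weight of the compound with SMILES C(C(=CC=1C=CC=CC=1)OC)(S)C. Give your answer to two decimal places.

194.29

Molecular formula: C11H14OS.
M = 11×12.011 + 14×1.008 + 1×15.999 + 1×32.06 = 194.29 g/mol.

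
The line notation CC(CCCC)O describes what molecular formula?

Heavy atoms from the SMILES: 6 C, 1 O.
Implicit hydrogens by atom environment:
  3 × C: 2 H each → 6
  2 × C: 3 H each → 6
  1 × C: 1 H
  1 × O: 1 H
  Total hydrogens = 14.
Molecular formula: C6H14O

C6H14O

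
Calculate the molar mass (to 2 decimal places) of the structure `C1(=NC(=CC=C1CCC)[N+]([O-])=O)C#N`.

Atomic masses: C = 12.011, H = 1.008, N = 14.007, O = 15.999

Molecular formula: C9H9N3O2.
M = 9×12.011 + 9×1.008 + 3×14.007 + 2×15.999 = 191.19 g/mol.

191.19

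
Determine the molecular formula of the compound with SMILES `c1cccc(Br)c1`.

C6H5Br

Heavy atoms from the SMILES: 1 Br, 6 C.
Implicit hydrogens by atom environment:
  5 × C (aromatic): 1 H each → 5
  1 × Br: no H
  1 × C (aromatic): no H
  Total hydrogens = 5.
Molecular formula: C6H5Br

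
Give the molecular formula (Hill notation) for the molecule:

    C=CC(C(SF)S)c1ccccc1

C10H11FS2

Heavy atoms from the SMILES: 10 C, 1 F, 2 S.
Implicit hydrogens by atom environment:
  5 × C (aromatic): 1 H each → 5
  3 × C: 1 H each → 3
  1 × C: 2 H
  1 × C (aromatic): no H
  1 × F: no H
  1 × S: 1 H
  1 × S: no H
  Total hydrogens = 11.
Molecular formula: C10H11FS2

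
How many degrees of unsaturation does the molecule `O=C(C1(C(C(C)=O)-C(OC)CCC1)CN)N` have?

3

Molecular formula from the SMILES: C11H20N2O3.
DoU = (2C + 2 + N − H − X)/2 = (2·11 + 2 + 2 − 20 − 0)/2 = 6/2 = 3.
(Structurally: 1 ring(s) + 2 π bond(s) = 3.)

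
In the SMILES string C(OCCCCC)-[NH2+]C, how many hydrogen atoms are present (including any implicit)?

18

Hydrogens are implicit in SMILES; fill each atom to its normal valence:
  5 × C: 2 H each → 10
  2 × C: 3 H each → 6
  1 × N (charge +1): 2 H
  1 × O: no H
  Total hydrogens = 18.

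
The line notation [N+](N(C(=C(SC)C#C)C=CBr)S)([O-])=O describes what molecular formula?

C7H7BrN2O2S2

Heavy atoms from the SMILES: 1 Br, 7 C, 2 N, 2 O, 2 S.
Implicit hydrogens by atom environment:
  3 × C: 1 H each → 3
  3 × C: no H
  1 × Br: no H
  1 × C: 3 H
  1 × N: no H
  1 × N (charge +1): no H
  1 × O: no H
  1 × O (charge -1): no H
  1 × S: 1 H
  1 × S: no H
  Total hydrogens = 7.
Molecular formula: C7H7BrN2O2S2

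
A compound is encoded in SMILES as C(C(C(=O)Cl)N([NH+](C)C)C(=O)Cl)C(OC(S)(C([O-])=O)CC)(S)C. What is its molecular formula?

C12H20Cl2N2O5S2

Heavy atoms from the SMILES: 12 C, 2 Cl, 2 N, 5 O, 2 S.
Implicit hydrogens by atom environment:
  5 × C: no H
  4 × C: 3 H each → 12
  4 × O: no H
  2 × C: 2 H each → 4
  2 × Cl: no H
  2 × S: 1 H each → 2
  1 × C: 1 H
  1 × N (charge +1): 1 H
  1 × N: no H
  1 × O (charge -1): no H
  Total hydrogens = 20.
Molecular formula: C12H20Cl2N2O5S2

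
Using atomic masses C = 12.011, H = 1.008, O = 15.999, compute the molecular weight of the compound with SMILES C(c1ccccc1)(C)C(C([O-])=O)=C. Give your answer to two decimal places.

Molecular formula: C11H11O2-.
M = 11×12.011 + 11×1.008 + 2×15.999 = 175.21 g/mol.

175.21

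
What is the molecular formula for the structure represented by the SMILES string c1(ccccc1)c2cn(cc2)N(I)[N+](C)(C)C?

C13H17IN3+

Heavy atoms from the SMILES: 13 C, 1 I, 3 N.
Implicit hydrogens by atom environment:
  8 × C (aromatic): 1 H each → 8
  3 × C: 3 H each → 9
  2 × C (aromatic): no H
  1 × I: no H
  1 × N (aromatic): no H
  1 × N: no H
  1 × N (charge +1): no H
  Total hydrogens = 17.
Net charge +1.
Molecular formula: C13H17IN3+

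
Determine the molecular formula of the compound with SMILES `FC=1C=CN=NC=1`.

Heavy atoms from the SMILES: 4 C, 1 F, 2 N.
Implicit hydrogens by atom environment:
  3 × C (aromatic): 1 H each → 3
  2 × N (aromatic): no H
  1 × C (aromatic): no H
  1 × F: no H
  Total hydrogens = 3.
Molecular formula: C4H3FN2

C4H3FN2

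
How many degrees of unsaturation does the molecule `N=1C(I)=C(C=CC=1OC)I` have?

4

Molecular formula from the SMILES: C6H5I2NO.
DoU = (2C + 2 + N − H − X)/2 = (2·6 + 2 + 1 − 5 − 2)/2 = 8/2 = 4.
(Structurally: 1 ring(s) + 3 π bond(s) = 4.)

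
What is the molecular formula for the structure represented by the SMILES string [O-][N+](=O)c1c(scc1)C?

C5H5NO2S

Heavy atoms from the SMILES: 5 C, 1 N, 2 O, 1 S.
Implicit hydrogens by atom environment:
  2 × C (aromatic): 1 H each → 2
  2 × C (aromatic): no H
  1 × C: 3 H
  1 × N (charge +1): no H
  1 × O: no H
  1 × O (charge -1): no H
  1 × S (aromatic): no H
  Total hydrogens = 5.
Molecular formula: C5H5NO2S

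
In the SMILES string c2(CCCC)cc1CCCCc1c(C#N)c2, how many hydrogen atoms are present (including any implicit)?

19

Hydrogens are implicit in SMILES; fill each atom to its normal valence:
  7 × C: 2 H each → 14
  4 × C (aromatic): no H
  2 × C (aromatic): 1 H each → 2
  1 × C: 3 H
  1 × C: no H
  1 × N: no H
  Total hydrogens = 19.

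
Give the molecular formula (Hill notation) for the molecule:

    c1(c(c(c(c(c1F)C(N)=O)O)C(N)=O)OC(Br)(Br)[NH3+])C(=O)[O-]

Heavy atoms from the SMILES: 2 Br, 10 C, 1 F, 3 N, 6 O.
Implicit hydrogens by atom environment:
  6 × C (aromatic): no H
  4 × C: no H
  4 × O: no H
  2 × Br: no H
  2 × N: 2 H each → 4
  1 × F: no H
  1 × N (charge +1): 3 H
  1 × O: 1 H
  1 × O (charge -1): no H
  Total hydrogens = 8.
Molecular formula: C10H8Br2FN3O6

C10H8Br2FN3O6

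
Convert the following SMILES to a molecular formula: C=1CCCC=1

Heavy atoms from the SMILES: 5 C.
Implicit hydrogens by atom environment:
  3 × C: 2 H each → 6
  2 × C: 1 H each → 2
  Total hydrogens = 8.
Molecular formula: C5H8

C5H8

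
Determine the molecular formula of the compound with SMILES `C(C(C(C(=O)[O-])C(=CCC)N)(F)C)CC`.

Heavy atoms from the SMILES: 11 C, 1 F, 1 N, 2 O.
Implicit hydrogens by atom environment:
  3 × C: 3 H each → 9
  3 × C: 2 H each → 6
  3 × C: no H
  2 × C: 1 H each → 2
  1 × F: no H
  1 × N: 2 H
  1 × O: no H
  1 × O (charge -1): no H
  Total hydrogens = 19.
Net charge -1.
Molecular formula: C11H19FNO2-

C11H19FNO2-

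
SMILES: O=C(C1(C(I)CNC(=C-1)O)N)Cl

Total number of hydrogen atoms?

Hydrogens are implicit in SMILES; fill each atom to its normal valence:
  3 × C: no H
  2 × C: 1 H each → 2
  1 × C: 2 H
  1 × Cl: no H
  1 × I: no H
  1 × N: 2 H
  1 × N: 1 H
  1 × O: 1 H
  1 × O: no H
  Total hydrogens = 8.

8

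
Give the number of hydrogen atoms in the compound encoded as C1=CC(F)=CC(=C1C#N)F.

Hydrogens are implicit in SMILES; fill each atom to its normal valence:
  3 × C (aromatic): 1 H each → 3
  3 × C (aromatic): no H
  2 × F: no H
  1 × C: no H
  1 × N: no H
  Total hydrogens = 3.

3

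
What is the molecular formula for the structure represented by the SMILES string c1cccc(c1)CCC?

Heavy atoms from the SMILES: 9 C.
Implicit hydrogens by atom environment:
  5 × C (aromatic): 1 H each → 5
  2 × C: 2 H each → 4
  1 × C: 3 H
  1 × C (aromatic): no H
  Total hydrogens = 12.
Molecular formula: C9H12

C9H12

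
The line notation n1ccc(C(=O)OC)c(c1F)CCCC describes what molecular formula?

C11H14FNO2

Heavy atoms from the SMILES: 11 C, 1 F, 1 N, 2 O.
Implicit hydrogens by atom environment:
  3 × C: 2 H each → 6
  3 × C (aromatic): no H
  2 × C: 3 H each → 6
  2 × C (aromatic): 1 H each → 2
  2 × O: no H
  1 × C: no H
  1 × F: no H
  1 × N (aromatic): no H
  Total hydrogens = 14.
Molecular formula: C11H14FNO2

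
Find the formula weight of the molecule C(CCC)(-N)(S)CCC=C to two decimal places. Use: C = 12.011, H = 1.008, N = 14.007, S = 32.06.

Molecular formula: C8H17NS.
M = 8×12.011 + 17×1.008 + 1×14.007 + 1×32.06 = 159.29 g/mol.

159.29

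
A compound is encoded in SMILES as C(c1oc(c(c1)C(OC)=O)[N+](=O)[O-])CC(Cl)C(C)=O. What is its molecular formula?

Heavy atoms from the SMILES: 11 C, 1 Cl, 1 N, 6 O.
Implicit hydrogens by atom environment:
  4 × O: no H
  3 × C (aromatic): no H
  2 × C: 3 H each → 6
  2 × C: 2 H each → 4
  2 × C: no H
  1 × C (aromatic): 1 H
  1 × C: 1 H
  1 × Cl: no H
  1 × N (charge +1): no H
  1 × O (aromatic): no H
  1 × O (charge -1): no H
  Total hydrogens = 12.
Molecular formula: C11H12ClNO6

C11H12ClNO6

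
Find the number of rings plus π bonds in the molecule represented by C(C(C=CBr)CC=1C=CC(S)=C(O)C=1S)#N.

7

Molecular formula from the SMILES: C11H10BrNOS2.
DoU = (2C + 2 + N − H − X)/2 = (2·11 + 2 + 1 − 10 − 1)/2 = 14/2 = 7.
(Structurally: 1 ring(s) + 6 π bond(s) = 7.)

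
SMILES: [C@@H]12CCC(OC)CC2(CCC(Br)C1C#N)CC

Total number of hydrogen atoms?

Hydrogens are implicit in SMILES; fill each atom to its normal valence:
  6 × C: 2 H each → 12
  4 × C: 1 H each → 4
  2 × C: 3 H each → 6
  2 × C: no H
  1 × Br: no H
  1 × N: no H
  1 × O: no H
  Total hydrogens = 22.

22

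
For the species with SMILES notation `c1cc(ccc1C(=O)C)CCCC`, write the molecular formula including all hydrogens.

Heavy atoms from the SMILES: 12 C, 1 O.
Implicit hydrogens by atom environment:
  4 × C (aromatic): 1 H each → 4
  3 × C: 2 H each → 6
  2 × C: 3 H each → 6
  2 × C (aromatic): no H
  1 × C: no H
  1 × O: no H
  Total hydrogens = 16.
Molecular formula: C12H16O

C12H16O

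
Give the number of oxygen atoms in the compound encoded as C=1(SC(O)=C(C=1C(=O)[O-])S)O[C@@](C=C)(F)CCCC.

4

The symbol for oxygen appears 4 times in the SMILES.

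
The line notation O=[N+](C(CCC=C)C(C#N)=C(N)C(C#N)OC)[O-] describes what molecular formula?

Heavy atoms from the SMILES: 11 C, 4 N, 3 O.
Implicit hydrogens by atom environment:
  4 × C: no H
  3 × C: 2 H each → 6
  3 × C: 1 H each → 3
  2 × N: no H
  2 × O: no H
  1 × C: 3 H
  1 × N: 2 H
  1 × N (charge +1): no H
  1 × O (charge -1): no H
  Total hydrogens = 14.
Molecular formula: C11H14N4O3

C11H14N4O3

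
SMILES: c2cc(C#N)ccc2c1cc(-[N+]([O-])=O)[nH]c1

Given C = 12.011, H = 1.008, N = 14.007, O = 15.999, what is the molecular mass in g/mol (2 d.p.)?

213.20

Molecular formula: C11H7N3O2.
M = 11×12.011 + 7×1.008 + 3×14.007 + 2×15.999 = 213.20 g/mol.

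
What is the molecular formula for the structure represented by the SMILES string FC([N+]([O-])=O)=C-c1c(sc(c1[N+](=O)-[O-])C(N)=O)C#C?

Heavy atoms from the SMILES: 9 C, 1 F, 3 N, 5 O, 1 S.
Implicit hydrogens by atom environment:
  4 × C (aromatic): no H
  3 × C: no H
  3 × O: no H
  2 × C: 1 H each → 2
  2 × N (charge +1): no H
  2 × O (charge -1): no H
  1 × F: no H
  1 × N: 2 H
  1 × S (aromatic): no H
  Total hydrogens = 4.
Molecular formula: C9H4FN3O5S

C9H4FN3O5S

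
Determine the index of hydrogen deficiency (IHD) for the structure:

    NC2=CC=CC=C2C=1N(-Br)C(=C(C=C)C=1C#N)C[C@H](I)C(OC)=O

11

Molecular formula from the SMILES: C17H15BrIN3O2.
DoU = (2C + 2 + N − H − X)/2 = (2·17 + 2 + 3 − 15 − 2)/2 = 22/2 = 11.
(Structurally: 2 ring(s) + 9 π bond(s) = 11.)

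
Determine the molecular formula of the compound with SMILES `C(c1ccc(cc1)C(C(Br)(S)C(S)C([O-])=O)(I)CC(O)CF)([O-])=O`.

[C14H13BrFIO5S2]2-

Heavy atoms from the SMILES: 1 Br, 14 C, 1 F, 1 I, 5 O, 2 S.
Implicit hydrogens by atom environment:
  4 × C (aromatic): 1 H each → 4
  4 × C: no H
  2 × C: 2 H each → 4
  2 × C: 1 H each → 2
  2 × C (aromatic): no H
  2 × O: no H
  2 × O (charge -1): no H
  2 × S: 1 H each → 2
  1 × Br: no H
  1 × F: no H
  1 × I: no H
  1 × O: 1 H
  Total hydrogens = 13.
Net charge -2.
Molecular formula: [C14H13BrFIO5S2]2-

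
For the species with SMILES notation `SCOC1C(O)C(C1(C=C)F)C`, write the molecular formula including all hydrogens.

Heavy atoms from the SMILES: 8 C, 1 F, 2 O, 1 S.
Implicit hydrogens by atom environment:
  4 × C: 1 H each → 4
  2 × C: 2 H each → 4
  1 × C: 3 H
  1 × C: no H
  1 × F: no H
  1 × O: 1 H
  1 × O: no H
  1 × S: 1 H
  Total hydrogens = 13.
Molecular formula: C8H13FO2S

C8H13FO2S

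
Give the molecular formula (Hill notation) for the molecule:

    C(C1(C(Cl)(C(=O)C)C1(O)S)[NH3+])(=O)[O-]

Heavy atoms from the SMILES: 6 C, 1 Cl, 1 N, 4 O, 1 S.
Implicit hydrogens by atom environment:
  5 × C: no H
  2 × O: no H
  1 × C: 3 H
  1 × Cl: no H
  1 × N (charge +1): 3 H
  1 × O: 1 H
  1 × O (charge -1): no H
  1 × S: 1 H
  Total hydrogens = 8.
Molecular formula: C6H8ClNO4S

C6H8ClNO4S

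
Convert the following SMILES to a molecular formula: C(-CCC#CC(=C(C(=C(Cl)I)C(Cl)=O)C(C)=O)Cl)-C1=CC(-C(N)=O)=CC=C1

Heavy atoms from the SMILES: 19 C, 3 Cl, 1 I, 1 N, 3 O.
Implicit hydrogens by atom environment:
  9 × C: no H
  4 × C (aromatic): 1 H each → 4
  3 × C: 2 H each → 6
  3 × Cl: no H
  3 × O: no H
  2 × C (aromatic): no H
  1 × C: 3 H
  1 × I: no H
  1 × N: 2 H
  Total hydrogens = 15.
Molecular formula: C19H15Cl3INO3

C19H15Cl3INO3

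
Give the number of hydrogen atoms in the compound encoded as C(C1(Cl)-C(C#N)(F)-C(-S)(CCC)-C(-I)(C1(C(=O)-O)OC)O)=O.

14

Hydrogens are implicit in SMILES; fill each atom to its normal valence:
  7 × C: no H
  3 × O: no H
  2 × C: 3 H each → 6
  2 × C: 2 H each → 4
  2 × O: 1 H each → 2
  1 × C: 1 H
  1 × Cl: no H
  1 × F: no H
  1 × I: no H
  1 × N: no H
  1 × S: 1 H
  Total hydrogens = 14.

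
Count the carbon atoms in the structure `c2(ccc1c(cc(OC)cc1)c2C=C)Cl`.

The symbol for carbon appears 13 times in the SMILES. Lowercase c denotes aromatic carbon and counts toward C.

13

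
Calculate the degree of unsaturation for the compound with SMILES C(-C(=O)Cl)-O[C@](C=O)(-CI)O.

Molecular formula from the SMILES: C5H6ClIO4.
DoU = (2C + 2 + N − H − X)/2 = (2·5 + 2 + 0 − 6 − 2)/2 = 4/2 = 2.
(Structurally: 0 ring(s) + 2 π bond(s) = 2.)

2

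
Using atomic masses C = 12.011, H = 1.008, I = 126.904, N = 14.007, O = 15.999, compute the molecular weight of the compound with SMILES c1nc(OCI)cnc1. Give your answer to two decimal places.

Molecular formula: C5H5IN2O.
M = 5×12.011 + 5×1.008 + 1×126.904 + 2×14.007 + 1×15.999 = 236.01 g/mol.

236.01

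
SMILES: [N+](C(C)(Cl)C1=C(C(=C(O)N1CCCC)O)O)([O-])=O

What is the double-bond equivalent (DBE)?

Molecular formula from the SMILES: C10H15ClN2O5.
DoU = (2C + 2 + N − H − X)/2 = (2·10 + 2 + 2 − 15 − 1)/2 = 8/2 = 4.
(Structurally: 1 ring(s) + 3 π bond(s) = 4.)

4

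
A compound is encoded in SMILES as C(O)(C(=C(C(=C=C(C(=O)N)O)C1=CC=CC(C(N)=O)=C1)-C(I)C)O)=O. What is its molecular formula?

Heavy atoms from the SMILES: 16 C, 1 I, 2 N, 6 O.
Implicit hydrogens by atom environment:
  8 × C: no H
  4 × C (aromatic): 1 H each → 4
  3 × O: 1 H each → 3
  3 × O: no H
  2 × C (aromatic): no H
  2 × N: 2 H each → 4
  1 × C: 3 H
  1 × C: 1 H
  1 × I: no H
  Total hydrogens = 15.
Molecular formula: C16H15IN2O6

C16H15IN2O6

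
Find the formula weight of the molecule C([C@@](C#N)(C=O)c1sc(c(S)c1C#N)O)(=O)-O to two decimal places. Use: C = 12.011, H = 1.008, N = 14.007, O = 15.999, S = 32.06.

268.26

Molecular formula: C9H4N2O4S2.
M = 9×12.011 + 4×1.008 + 2×14.007 + 4×15.999 + 2×32.06 = 268.26 g/mol.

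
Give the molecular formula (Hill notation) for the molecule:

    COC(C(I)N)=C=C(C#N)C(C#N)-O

C8H8IN3O2

Heavy atoms from the SMILES: 8 C, 1 I, 3 N, 2 O.
Implicit hydrogens by atom environment:
  5 × C: no H
  2 × C: 1 H each → 2
  2 × N: no H
  1 × C: 3 H
  1 × I: no H
  1 × N: 2 H
  1 × O: 1 H
  1 × O: no H
  Total hydrogens = 8.
Molecular formula: C8H8IN3O2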